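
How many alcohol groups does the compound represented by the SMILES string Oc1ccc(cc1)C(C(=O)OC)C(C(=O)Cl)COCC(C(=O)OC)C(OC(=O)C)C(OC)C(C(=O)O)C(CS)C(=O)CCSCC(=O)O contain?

0

Taking each segment in turn:
  HOC6H4: –OH attached directly to an aromatic ring → phenol (not alcohol); the ring itself is an arene.
  CH(COOCH3): pendant –COOCH3: carbonyl C bonded to C and –OCH3 → ester.
  CH(COCl): pendant –C(=O)X: carbonyl C bonded to C and halogen → acyl halide.
  CH2OCH2: C–O–C with sp³ carbons on both sides and no adjacent C=O → ether.
  CH(COOCH3): pendant –COOCH3: carbonyl C bonded to C and –OCH3 → ester.
  CH(OCOCH3): pendant –OC(=O)CH3: an acyloxy group → ester.
  CH(OCH3): pendant –OCH3: C–O–C with sp³ C, no adjacent C=O → ether.
  CH(COOH): pendant –COOH: carbonyl C bonded to C and –OH → carboxylic acid.
  CH(CH2SH): pendant –CH2SH → thiol.
  CO: –C(=O)– with carbon on both sides → ketone.
  CH2SCH2: C–S–C linkage → sulfide (thioether).
  COOH: –COOH: carbonyl C bonded to –OH and C → carboxylic acid (the –OH is not a separate alcohol).
No segment is a alcohol: HOC6H4 is arene/phenol, not alcohol; CH2OCH2 is ether, not alcohol; CH(OCH3) is ether, not alcohol. → 0.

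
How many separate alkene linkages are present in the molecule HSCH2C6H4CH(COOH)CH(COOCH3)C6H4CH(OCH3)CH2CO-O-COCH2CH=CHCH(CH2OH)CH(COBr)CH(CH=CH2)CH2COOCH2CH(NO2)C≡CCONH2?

2

Taking each segment in turn:
  HSCH2: –SH on an sp³ carbon → thiol.
  C6H4: para-disubstituted benzene ring → arene.
  CH(COOH): pendant –COOH: carbonyl C bonded to C and –OH → carboxylic acid.
  CH(COOCH3): pendant –COOCH3: carbonyl C bonded to C and –OCH3 → ester.
  C6H4: para-disubstituted benzene ring → arene.
  CH(OCH3): pendant –OCH3: C–O–C with sp³ C, no adjacent C=O → ether.
  CH2CO-O-COCH2: two acyl groups sharing one oxygen, –C(=O)–O–C(=O)– → anhydride.
  CH=CH: C=C double bond → alkene.
  CH(CH2OH): pendant –CH2OH on an sp³ backbone C → alcohol.
  CH(COBr): pendant –C(=O)X: carbonyl C bonded to C and halogen → acyl halide.
  CH(CH=CH2): pendant –CH=CH2: C=C double bond → alkene.
  CH2COOCH2: –C(=O)–O–C with C on the carbonyl side → ester.
  CH(NO2): –NO2 on an sp³ carbon → nitro (the N=O is not a carbonyl).
  C≡C: C≡C triple bond → alkyne.
  CONH2: –C(=O)NH2: carbonyl C bonded to C and to N → amide (the N is not a separate amine).
Alkene appears at: CH=CH, CH(CH=CH2) → 2.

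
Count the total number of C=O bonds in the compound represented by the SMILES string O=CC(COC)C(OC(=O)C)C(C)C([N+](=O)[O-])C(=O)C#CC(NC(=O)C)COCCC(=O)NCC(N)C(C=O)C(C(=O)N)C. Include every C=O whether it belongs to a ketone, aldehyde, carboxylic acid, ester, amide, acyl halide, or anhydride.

7

OHC: aldehyde, 1 C=O (running total 1).
CH(OCOCH3): ester, 1 C=O (running total 2).
CO: ketone, 1 C=O (running total 3).
CH(NHCOCH3): amide, 1 C=O (running total 4).
CH2CONHCH2: amide, 1 C=O (running total 5).
CH(CHO): aldehyde, 1 C=O (running total 6).
CH(CONH2): amide, 1 C=O (running total 7).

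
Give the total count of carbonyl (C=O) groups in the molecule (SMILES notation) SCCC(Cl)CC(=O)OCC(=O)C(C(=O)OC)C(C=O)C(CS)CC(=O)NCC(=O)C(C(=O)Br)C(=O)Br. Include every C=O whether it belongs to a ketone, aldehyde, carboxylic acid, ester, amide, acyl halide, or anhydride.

CH2COOCH2: ester, 1 C=O (running total 1).
CO: ketone, 1 C=O (running total 2).
CH(COOCH3): ester, 1 C=O (running total 3).
CH(CHO): aldehyde, 1 C=O (running total 4).
CH2CONHCH2: amide, 1 C=O (running total 5).
CO: ketone, 1 C=O (running total 6).
CH(COBr): acyl halide, 1 C=O (running total 7).
COBr: acyl halide, 1 C=O (running total 8).

8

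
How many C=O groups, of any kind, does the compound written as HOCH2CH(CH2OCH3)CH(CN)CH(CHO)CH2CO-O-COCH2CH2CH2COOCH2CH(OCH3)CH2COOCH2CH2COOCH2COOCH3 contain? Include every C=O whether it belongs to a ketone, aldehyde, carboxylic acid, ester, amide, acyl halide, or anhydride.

CH(CHO): aldehyde, 1 C=O (running total 1).
CH2CO-O-COCH2: anhydride, 2 C=O (running total 3).
CH2COOCH2: ester, 1 C=O (running total 4).
CH2COOCH2: ester, 1 C=O (running total 5).
CH2COOCH2: ester, 1 C=O (running total 6).
COOCH3: ester, 1 C=O (running total 7).

7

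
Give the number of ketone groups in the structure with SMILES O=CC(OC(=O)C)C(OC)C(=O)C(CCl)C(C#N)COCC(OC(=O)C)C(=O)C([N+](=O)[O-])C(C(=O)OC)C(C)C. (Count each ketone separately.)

2

Taking each segment in turn:
  OHC: terminal –CHO: carbonyl C bonded to H and C → aldehyde.
  CH(OCOCH3): pendant –OC(=O)CH3: an acyloxy group → ester.
  CH(OCH3): pendant –OCH3: C–O–C with sp³ C, no adjacent C=O → ether.
  CO: –C(=O)– with carbon on both sides → ketone.
  CH(CH2Cl): pendant –CH2X: halogen on sp³ carbon → alkyl halide.
  CH(CN): pendant –C≡N: nitrile.
  CH2OCH2: C–O–C with sp³ carbons on both sides and no adjacent C=O → ether.
  CH(OCOCH3): pendant –OC(=O)CH3: an acyloxy group → ester.
  CO: –C(=O)– with carbon on both sides → ketone.
  CH(NO2): –NO2 on an sp³ carbon → nitro (the N=O is not a carbonyl).
  CH(COOCH3): pendant –COOCH3: carbonyl C bonded to C and –OCH3 → ester.
Ketone appears at: CO, CO → 2.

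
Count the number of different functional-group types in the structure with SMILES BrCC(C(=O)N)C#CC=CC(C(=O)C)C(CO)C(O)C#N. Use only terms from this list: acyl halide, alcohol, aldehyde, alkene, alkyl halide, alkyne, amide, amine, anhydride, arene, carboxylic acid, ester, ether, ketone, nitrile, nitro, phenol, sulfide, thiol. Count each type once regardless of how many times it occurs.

7

Working along the chain:
  BrCH2: halogen on an sp³ carbon → alkyl halide.
  CH(CONH2): pendant –CONH2: carbonyl C bonded to C and N → amide.
  C≡C: C≡C triple bond → alkyne.
  CH=CH: C=C double bond → alkene.
  CH(COCH3): pendant –COCH3: carbonyl C bonded to two carbons → ketone.
  CH(CH2OH): pendant –CH2OH on an sp³ backbone C → alcohol.
  CH(OH): –OH on an sp³ carbon → alcohol (secondary).
  CN: –C≡N: carbon triple-bonded to nitrogen → nitrile.
Distinct types present: alcohol, alkene, alkyl halide, alkyne, amide, ketone, nitrile.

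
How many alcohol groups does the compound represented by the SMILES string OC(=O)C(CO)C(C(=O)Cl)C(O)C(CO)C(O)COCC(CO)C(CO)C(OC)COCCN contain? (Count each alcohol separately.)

–COOH: carbonyl C bonded to –OH and C → carboxylic acid (the –OH is not a separate alcohol).
pendant –CH2OH on an sp³ backbone C → alcohol.
pendant –C(=O)X: carbonyl C bonded to C and halogen → acyl halide.
–OH on an sp³ carbon → alcohol (secondary).
pendant –CH2OH on an sp³ backbone C → alcohol.
–OH on an sp³ carbon → alcohol (secondary).
C–O–C with sp³ carbons on both sides and no adjacent C=O → ether.
pendant –CH2OH on an sp³ backbone C → alcohol.
pendant –CH2OH on an sp³ backbone C → alcohol.
pendant –OCH3: C–O–C with sp³ C, no adjacent C=O → ether.
C–O–C with sp³ carbons on both sides and no adjacent C=O → ether.
–NH2 on an sp³ carbon with no adjacent C=O → amine.
Alcohol appears at: CH(CH2OH), CH(OH), CH(CH2OH), CH(OH), CH(CH2OH), CH(CH2OH) → 6.

6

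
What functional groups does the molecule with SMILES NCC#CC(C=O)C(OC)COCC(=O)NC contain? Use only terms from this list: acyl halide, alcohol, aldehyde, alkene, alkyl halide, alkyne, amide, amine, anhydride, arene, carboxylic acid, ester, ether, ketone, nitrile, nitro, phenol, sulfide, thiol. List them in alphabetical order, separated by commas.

aldehyde, alkyne, amide, amine, ether

Reading the structure from left to right:
  H2NCH2: –NH2 on an sp³ carbon with no adjacent C=O → amine.
  C≡C: C≡C triple bond → alkyne.
  CH(CHO): pendant –CHO: carbonyl C bonded to C and H → aldehyde.
  CH(OCH3): pendant –OCH3: C–O–C with sp³ C, no adjacent C=O → ether.
  CH2OCH2: C–O–C with sp³ carbons on both sides and no adjacent C=O → ether.
  CONHCH3: –C(=O)NHCH3: carbonyl C bonded to C and to N → amide (the N is not an amine).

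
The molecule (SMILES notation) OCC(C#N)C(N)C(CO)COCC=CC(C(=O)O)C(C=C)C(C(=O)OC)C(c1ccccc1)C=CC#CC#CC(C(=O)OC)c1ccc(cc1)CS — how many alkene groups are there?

Taking each segment in turn:
  HOCH2: HO– on an sp³ carbon → alcohol.
  CH(CN): pendant –C≡N: nitrile.
  CH(NH2): –NH2 on an sp³ carbon with no adjacent C=O → amine.
  CH(CH2OH): pendant –CH2OH on an sp³ backbone C → alcohol.
  CH2OCH2: C–O–C with sp³ carbons on both sides and no adjacent C=O → ether.
  CH=CH: C=C double bond → alkene.
  CH(COOH): pendant –COOH: carbonyl C bonded to C and –OH → carboxylic acid.
  CH(CH=CH2): pendant –CH=CH2: C=C double bond → alkene.
  CH(COOCH3): pendant –COOCH3: carbonyl C bonded to C and –OCH3 → ester.
  CH(C6H5): pendant –C6H5: benzene ring → arene.
  CH=CH: C=C double bond → alkene.
  C≡C: C≡C triple bond → alkyne.
  C≡C: C≡C triple bond → alkyne.
  CH(COOCH3): pendant –COOCH3: carbonyl C bonded to C and –OCH3 → ester.
  C6H4: para-disubstituted benzene ring → arene.
  CH2SH: –SH on an sp³ carbon → thiol.
Alkene appears at: CH=CH, CH(CH=CH2), CH=CH → 3.

3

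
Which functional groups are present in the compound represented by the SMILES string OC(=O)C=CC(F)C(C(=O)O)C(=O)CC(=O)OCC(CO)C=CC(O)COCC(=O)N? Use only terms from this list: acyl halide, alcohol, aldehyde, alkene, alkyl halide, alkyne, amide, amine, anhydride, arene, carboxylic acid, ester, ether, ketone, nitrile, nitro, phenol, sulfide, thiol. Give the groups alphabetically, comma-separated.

alcohol, alkene, alkyl halide, amide, carboxylic acid, ester, ether, ketone

–COOH: carbonyl C bonded to –OH and C → carboxylic acid (the –OH is not a separate alcohol).
C=C double bond → alkene.
halogen on an sp³ carbon → alkyl halide.
pendant –COOH: carbonyl C bonded to C and –OH → carboxylic acid.
–C(=O)– with carbon on both sides → ketone.
–C(=O)–O–C with C on the carbonyl side → ester.
pendant –CH2OH on an sp³ backbone C → alcohol.
C=C double bond → alkene.
–OH on an sp³ carbon → alcohol (secondary).
C–O–C with sp³ carbons on both sides and no adjacent C=O → ether.
–C(=O)NH2: carbonyl C bonded to C and to N → amide (the N is not a separate amine).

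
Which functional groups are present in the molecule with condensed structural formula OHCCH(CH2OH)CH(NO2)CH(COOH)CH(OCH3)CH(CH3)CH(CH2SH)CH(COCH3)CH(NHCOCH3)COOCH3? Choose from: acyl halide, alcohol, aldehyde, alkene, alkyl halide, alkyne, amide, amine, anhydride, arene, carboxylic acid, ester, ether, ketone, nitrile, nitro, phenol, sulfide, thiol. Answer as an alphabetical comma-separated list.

alcohol, aldehyde, amide, carboxylic acid, ester, ether, ketone, nitro, thiol

terminal –CHO: carbonyl C bonded to H and C → aldehyde.
pendant –CH2OH on an sp³ backbone C → alcohol.
–NO2 on an sp³ carbon → nitro (the N=O is not a carbonyl).
pendant –COOH: carbonyl C bonded to C and –OH → carboxylic acid.
pendant –OCH3: C–O–C with sp³ C, no adjacent C=O → ether.
pendant –CH2SH → thiol.
pendant –COCH3: carbonyl C bonded to two carbons → ketone.
pendant –NHC(=O)CH3: N bonded to a carbonyl → amide (not amine).
–C(=O)OCH3: carbonyl C bonded to C and to –OCH3 → ester (not ketone + ether).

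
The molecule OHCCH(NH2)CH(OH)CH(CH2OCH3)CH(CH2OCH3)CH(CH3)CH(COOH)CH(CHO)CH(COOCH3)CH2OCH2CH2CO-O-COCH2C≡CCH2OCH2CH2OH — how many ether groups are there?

4

terminal –CHO: carbonyl C bonded to H and C → aldehyde.
–NH2 on an sp³ carbon with no adjacent C=O → amine.
–OH on an sp³ carbon → alcohol (secondary).
pendant –CH2OCH3: C–O–C linkage → ether.
pendant –CH2OCH3: C–O–C linkage → ether.
pendant –COOH: carbonyl C bonded to C and –OH → carboxylic acid.
pendant –CHO: carbonyl C bonded to C and H → aldehyde.
pendant –COOCH3: carbonyl C bonded to C and –OCH3 → ester.
C–O–C with sp³ carbons on both sides and no adjacent C=O → ether.
two acyl groups sharing one oxygen, –C(=O)–O–C(=O)– → anhydride.
C≡C triple bond → alkyne.
C–O–C with sp³ carbons on both sides and no adjacent C=O → ether.
–OH on an sp³ carbon → alcohol.
Ether appears at: CH(CH2OCH3), CH(CH2OCH3), CH2OCH2, CH2OCH2 → 4.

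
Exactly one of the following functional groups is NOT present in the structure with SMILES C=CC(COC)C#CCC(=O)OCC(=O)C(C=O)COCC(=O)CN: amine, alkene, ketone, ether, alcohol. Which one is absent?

alcohol

alkene: present (CH2=CH — C=C double bond → alkene).
ketone: present (CO — –C(=O)– with carbon on both sides → ketone).
amine: present (CH2NH2 — –NH2 on an sp³ carbon with no adjacent C=O → amine).
ether: present (CH(CH2OCH3) — pendant –CH2OCH3: C–O–C linkage → ether).
alcohol: no segment matches this pattern.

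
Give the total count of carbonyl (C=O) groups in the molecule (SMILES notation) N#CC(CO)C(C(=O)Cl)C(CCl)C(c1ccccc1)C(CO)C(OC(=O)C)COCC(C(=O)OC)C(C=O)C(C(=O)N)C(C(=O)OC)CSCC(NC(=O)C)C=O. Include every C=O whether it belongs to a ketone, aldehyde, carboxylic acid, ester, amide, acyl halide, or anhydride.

CH(COCl): acyl halide, 1 C=O (running total 1).
CH(OCOCH3): ester, 1 C=O (running total 2).
CH(COOCH3): ester, 1 C=O (running total 3).
CH(CHO): aldehyde, 1 C=O (running total 4).
CH(CONH2): amide, 1 C=O (running total 5).
CH(COOCH3): ester, 1 C=O (running total 6).
CH(NHCOCH3): amide, 1 C=O (running total 7).
CHO: aldehyde, 1 C=O (running total 8).

8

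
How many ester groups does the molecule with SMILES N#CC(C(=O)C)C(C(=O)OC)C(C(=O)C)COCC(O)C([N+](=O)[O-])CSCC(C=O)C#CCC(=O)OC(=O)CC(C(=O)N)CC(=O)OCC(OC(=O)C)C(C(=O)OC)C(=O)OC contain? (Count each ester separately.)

5

Reading the structure from left to right:
  N≡C: N≡C–: carbon triple-bonded to nitrogen → nitrile.
  CH(COCH3): pendant –COCH3: carbonyl C bonded to two carbons → ketone.
  CH(COOCH3): pendant –COOCH3: carbonyl C bonded to C and –OCH3 → ester.
  CH(COCH3): pendant –COCH3: carbonyl C bonded to two carbons → ketone.
  CH2OCH2: C–O–C with sp³ carbons on both sides and no adjacent C=O → ether.
  CH(OH): –OH on an sp³ carbon → alcohol (secondary).
  CH(NO2): –NO2 on an sp³ carbon → nitro (the N=O is not a carbonyl).
  CH2SCH2: C–S–C linkage → sulfide (thioether).
  CH(CHO): pendant –CHO: carbonyl C bonded to C and H → aldehyde.
  C≡C: C≡C triple bond → alkyne.
  CH2CO-O-COCH2: two acyl groups sharing one oxygen, –C(=O)–O–C(=O)– → anhydride.
  CH(CONH2): pendant –CONH2: carbonyl C bonded to C and N → amide.
  CH2COOCH2: –C(=O)–O–C with C on the carbonyl side → ester.
  CH(OCOCH3): pendant –OC(=O)CH3: an acyloxy group → ester.
  CH(COOCH3): pendant –COOCH3: carbonyl C bonded to C and –OCH3 → ester.
  COOCH3: –C(=O)OCH3: carbonyl C bonded to C and to –OCH3 → ester (not ketone + ether).
Ester appears at: CH(COOCH3), CH2COOCH2, CH(OCOCH3), CH(COOCH3), COOCH3 → 5.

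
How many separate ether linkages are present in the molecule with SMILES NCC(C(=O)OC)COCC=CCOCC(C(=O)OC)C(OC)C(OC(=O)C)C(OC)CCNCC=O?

–NH2 on an sp³ carbon with no adjacent C=O → amine.
pendant –COOCH3: carbonyl C bonded to C and –OCH3 → ester.
C–O–C with sp³ carbons on both sides and no adjacent C=O → ether.
C=C double bond → alkene.
C–O–C with sp³ carbons on both sides and no adjacent C=O → ether.
pendant –COOCH3: carbonyl C bonded to C and –OCH3 → ester.
pendant –OCH3: C–O–C with sp³ C, no adjacent C=O → ether.
pendant –OC(=O)CH3: an acyloxy group → ester.
pendant –OCH3: C–O–C with sp³ C, no adjacent C=O → ether.
C–N–C with sp³ carbons and no adjacent C=O → amine (secondary).
terminal –CHO: carbonyl C bonded to H and C → aldehyde.
Ether appears at: CH2OCH2, CH2OCH2, CH(OCH3), CH(OCH3) → 4.

4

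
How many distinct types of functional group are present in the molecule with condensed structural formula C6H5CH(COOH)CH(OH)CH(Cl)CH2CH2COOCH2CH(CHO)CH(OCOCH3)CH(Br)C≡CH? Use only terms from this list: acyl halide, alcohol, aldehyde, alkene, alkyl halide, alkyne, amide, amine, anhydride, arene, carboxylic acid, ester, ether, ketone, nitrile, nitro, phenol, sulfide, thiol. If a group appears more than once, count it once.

7

C6H5– phenyl ring → arene.
pendant –COOH: carbonyl C bonded to C and –OH → carboxylic acid.
–OH on an sp³ carbon → alcohol (secondary).
halogen on an sp³ carbon → alkyl halide.
–C(=O)–O–C with C on the carbonyl side → ester.
pendant –CHO: carbonyl C bonded to C and H → aldehyde.
pendant –OC(=O)CH3: an acyloxy group → ester.
halogen on an sp³ carbon → alkyl halide.
C≡C triple bond → alkyne.
Distinct types present: alcohol, aldehyde, alkyl halide, alkyne, arene, carboxylic acid, ester.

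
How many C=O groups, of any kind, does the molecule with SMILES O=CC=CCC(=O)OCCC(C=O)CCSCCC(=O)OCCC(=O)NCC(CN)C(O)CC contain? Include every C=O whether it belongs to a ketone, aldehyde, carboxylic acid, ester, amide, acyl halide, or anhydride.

OHC: aldehyde, 1 C=O (running total 1).
CH2COOCH2: ester, 1 C=O (running total 2).
CH(CHO): aldehyde, 1 C=O (running total 3).
CH2COOCH2: ester, 1 C=O (running total 4).
CH2CONHCH2: amide, 1 C=O (running total 5).

5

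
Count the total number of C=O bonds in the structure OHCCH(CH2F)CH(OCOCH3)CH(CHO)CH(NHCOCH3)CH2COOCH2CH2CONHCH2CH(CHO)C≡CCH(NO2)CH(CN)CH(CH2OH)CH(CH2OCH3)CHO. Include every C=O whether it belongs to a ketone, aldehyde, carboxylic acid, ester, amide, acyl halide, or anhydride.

8

OHC: aldehyde, 1 C=O (running total 1).
CH(OCOCH3): ester, 1 C=O (running total 2).
CH(CHO): aldehyde, 1 C=O (running total 3).
CH(NHCOCH3): amide, 1 C=O (running total 4).
CH2COOCH2: ester, 1 C=O (running total 5).
CH2CONHCH2: amide, 1 C=O (running total 6).
CH(CHO): aldehyde, 1 C=O (running total 7).
CHO: aldehyde, 1 C=O (running total 8).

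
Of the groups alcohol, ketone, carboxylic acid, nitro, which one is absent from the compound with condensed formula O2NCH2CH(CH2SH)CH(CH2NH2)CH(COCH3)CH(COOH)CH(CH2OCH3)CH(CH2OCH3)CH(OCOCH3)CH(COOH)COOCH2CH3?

alcohol

nitro: present (O2NCH2 — –NO2 on carbon → nitro group).
ketone: present (CH(COCH3) — pendant –COCH3: carbonyl C bonded to two carbons → ketone).
carboxylic acid: present (CH(COOH) — pendant –COOH: carbonyl C bonded to C and –OH → carboxylic acid).
alcohol: absent. In CH(COOH), the –OH sits on a carbonyl carbon, making it part of a carboxylic acid, not an alcohol.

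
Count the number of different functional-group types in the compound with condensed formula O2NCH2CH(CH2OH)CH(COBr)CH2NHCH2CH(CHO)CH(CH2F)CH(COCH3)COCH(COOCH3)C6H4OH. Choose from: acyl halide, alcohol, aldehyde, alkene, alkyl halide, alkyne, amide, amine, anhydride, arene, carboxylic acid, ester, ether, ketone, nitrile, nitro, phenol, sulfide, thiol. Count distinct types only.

10

–NO2 on carbon → nitro group.
pendant –CH2OH on an sp³ backbone C → alcohol.
pendant –C(=O)X: carbonyl C bonded to C and halogen → acyl halide.
C–N–C with sp³ carbons and no adjacent C=O → amine (secondary).
pendant –CHO: carbonyl C bonded to C and H → aldehyde.
pendant –CH2X: halogen on sp³ carbon → alkyl halide.
pendant –COCH3: carbonyl C bonded to two carbons → ketone.
–C(=O)– with carbon on both sides → ketone.
pendant –COOCH3: carbonyl C bonded to C and –OCH3 → ester.
–OH attached directly to an aromatic ring → phenol (not alcohol); the ring itself is an arene.
Distinct types present: acyl halide, alcohol, aldehyde, alkyl halide, amine, arene, ester, ketone, nitro, phenol.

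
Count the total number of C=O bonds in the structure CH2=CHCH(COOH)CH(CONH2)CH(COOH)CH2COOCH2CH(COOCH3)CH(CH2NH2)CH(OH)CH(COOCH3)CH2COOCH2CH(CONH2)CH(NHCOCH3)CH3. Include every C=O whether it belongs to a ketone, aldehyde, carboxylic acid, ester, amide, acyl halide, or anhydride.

9

CH(COOH): carboxylic acid, 1 C=O (running total 1).
CH(CONH2): amide, 1 C=O (running total 2).
CH(COOH): carboxylic acid, 1 C=O (running total 3).
CH2COOCH2: ester, 1 C=O (running total 4).
CH(COOCH3): ester, 1 C=O (running total 5).
CH(COOCH3): ester, 1 C=O (running total 6).
CH2COOCH2: ester, 1 C=O (running total 7).
CH(CONH2): amide, 1 C=O (running total 8).
CH(NHCOCH3): amide, 1 C=O (running total 9).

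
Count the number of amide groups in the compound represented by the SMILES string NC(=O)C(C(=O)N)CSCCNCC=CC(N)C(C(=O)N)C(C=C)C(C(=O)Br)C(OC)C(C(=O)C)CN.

3

Taking each segment in turn:
  H2NCO: –C(=O)NH2: carbonyl C bonded to C and to N → amide (the N is not a separate amine).
  CH(CONH2): pendant –CONH2: carbonyl C bonded to C and N → amide.
  CH2SCH2: C–S–C linkage → sulfide (thioether).
  CH2NHCH2: C–N–C with sp³ carbons and no adjacent C=O → amine (secondary).
  CH=CH: C=C double bond → alkene.
  CH(NH2): –NH2 on an sp³ carbon with no adjacent C=O → amine.
  CH(CONH2): pendant –CONH2: carbonyl C bonded to C and N → amide.
  CH(CH=CH2): pendant –CH=CH2: C=C double bond → alkene.
  CH(COBr): pendant –C(=O)X: carbonyl C bonded to C and halogen → acyl halide.
  CH(OCH3): pendant –OCH3: C–O–C with sp³ C, no adjacent C=O → ether.
  CH(COCH3): pendant –COCH3: carbonyl C bonded to two carbons → ketone.
  CH2NH2: –NH2 on an sp³ carbon with no adjacent C=O → amine.
Amide appears at: H2NCO, CH(CONH2), CH(CONH2) → 3.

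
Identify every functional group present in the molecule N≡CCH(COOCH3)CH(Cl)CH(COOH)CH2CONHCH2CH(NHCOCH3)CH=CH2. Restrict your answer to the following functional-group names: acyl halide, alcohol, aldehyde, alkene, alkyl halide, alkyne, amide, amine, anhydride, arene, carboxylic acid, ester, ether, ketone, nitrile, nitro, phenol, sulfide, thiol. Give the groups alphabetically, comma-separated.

N≡C–: carbon triple-bonded to nitrogen → nitrile.
pendant –COOCH3: carbonyl C bonded to C and –OCH3 → ester.
halogen on an sp³ carbon → alkyl halide.
pendant –COOH: carbonyl C bonded to C and –OH → carboxylic acid.
–C(=O)–N– linkage → amide (the N is not an amine).
pendant –NHC(=O)CH3: N bonded to a carbonyl → amide (not amine).
C=C double bond → alkene.

alkene, alkyl halide, amide, carboxylic acid, ester, nitrile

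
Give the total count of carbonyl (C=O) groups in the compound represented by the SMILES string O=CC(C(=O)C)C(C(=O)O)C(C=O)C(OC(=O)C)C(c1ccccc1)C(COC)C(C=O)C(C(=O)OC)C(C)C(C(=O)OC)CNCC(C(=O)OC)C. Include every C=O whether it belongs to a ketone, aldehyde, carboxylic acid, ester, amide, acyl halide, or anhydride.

OHC: aldehyde, 1 C=O (running total 1).
CH(COCH3): ketone, 1 C=O (running total 2).
CH(COOH): carboxylic acid, 1 C=O (running total 3).
CH(CHO): aldehyde, 1 C=O (running total 4).
CH(OCOCH3): ester, 1 C=O (running total 5).
CH(CHO): aldehyde, 1 C=O (running total 6).
CH(COOCH3): ester, 1 C=O (running total 7).
CH(COOCH3): ester, 1 C=O (running total 8).
CH(COOCH3): ester, 1 C=O (running total 9).

9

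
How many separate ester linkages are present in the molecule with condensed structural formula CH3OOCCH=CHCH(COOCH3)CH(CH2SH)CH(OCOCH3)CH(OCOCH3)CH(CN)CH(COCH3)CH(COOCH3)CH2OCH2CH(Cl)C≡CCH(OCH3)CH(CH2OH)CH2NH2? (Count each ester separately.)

CH3O–C(=O)–: carbonyl C bonded to C and to –OCH3 → ester (not ketone + ether).
C=C double bond → alkene.
pendant –COOCH3: carbonyl C bonded to C and –OCH3 → ester.
pendant –CH2SH → thiol.
pendant –OC(=O)CH3: an acyloxy group → ester.
pendant –OC(=O)CH3: an acyloxy group → ester.
pendant –C≡N: nitrile.
pendant –COCH3: carbonyl C bonded to two carbons → ketone.
pendant –COOCH3: carbonyl C bonded to C and –OCH3 → ester.
C–O–C with sp³ carbons on both sides and no adjacent C=O → ether.
halogen on an sp³ carbon → alkyl halide.
C≡C triple bond → alkyne.
pendant –OCH3: C–O–C with sp³ C, no adjacent C=O → ether.
pendant –CH2OH on an sp³ backbone C → alcohol.
–NH2 on an sp³ carbon with no adjacent C=O → amine.
Ester appears at: CH3OOC, CH(COOCH3), CH(OCOCH3), CH(OCOCH3), CH(COOCH3) → 5.

5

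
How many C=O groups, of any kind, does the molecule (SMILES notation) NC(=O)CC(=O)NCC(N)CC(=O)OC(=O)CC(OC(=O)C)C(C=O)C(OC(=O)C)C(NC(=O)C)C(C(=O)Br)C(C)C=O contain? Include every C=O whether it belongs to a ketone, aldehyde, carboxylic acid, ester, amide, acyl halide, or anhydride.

H2NCO: amide, 1 C=O (running total 1).
CH2CONHCH2: amide, 1 C=O (running total 2).
CH2CO-O-COCH2: anhydride, 2 C=O (running total 4).
CH(OCOCH3): ester, 1 C=O (running total 5).
CH(CHO): aldehyde, 1 C=O (running total 6).
CH(OCOCH3): ester, 1 C=O (running total 7).
CH(NHCOCH3): amide, 1 C=O (running total 8).
CH(COBr): acyl halide, 1 C=O (running total 9).
CHO: aldehyde, 1 C=O (running total 10).

10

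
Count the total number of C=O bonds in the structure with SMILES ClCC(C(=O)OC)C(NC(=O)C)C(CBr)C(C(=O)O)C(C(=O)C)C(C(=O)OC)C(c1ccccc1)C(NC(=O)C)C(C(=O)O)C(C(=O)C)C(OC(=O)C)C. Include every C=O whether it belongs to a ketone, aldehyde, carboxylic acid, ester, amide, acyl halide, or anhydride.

CH(COOCH3): ester, 1 C=O (running total 1).
CH(NHCOCH3): amide, 1 C=O (running total 2).
CH(COOH): carboxylic acid, 1 C=O (running total 3).
CH(COCH3): ketone, 1 C=O (running total 4).
CH(COOCH3): ester, 1 C=O (running total 5).
CH(NHCOCH3): amide, 1 C=O (running total 6).
CH(COOH): carboxylic acid, 1 C=O (running total 7).
CH(COCH3): ketone, 1 C=O (running total 8).
CH(OCOCH3): ester, 1 C=O (running total 9).

9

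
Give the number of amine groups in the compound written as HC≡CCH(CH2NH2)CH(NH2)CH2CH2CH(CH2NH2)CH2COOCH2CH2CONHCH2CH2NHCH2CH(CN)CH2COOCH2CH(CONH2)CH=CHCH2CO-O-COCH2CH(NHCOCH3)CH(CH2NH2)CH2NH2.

6

Reading the structure from left to right:
  HC≡C: C≡C triple bond → alkyne.
  CH(CH2NH2): pendant –CH2NH2: N on sp³ C, no adjacent C=O → amine.
  CH(NH2): –NH2 on an sp³ carbon with no adjacent C=O → amine.
  CH(CH2NH2): pendant –CH2NH2: N on sp³ C, no adjacent C=O → amine.
  CH2COOCH2: –C(=O)–O–C with C on the carbonyl side → ester.
  CH2CONHCH2: –C(=O)–N– linkage → amide (the N is not an amine).
  CH2NHCH2: C–N–C with sp³ carbons and no adjacent C=O → amine (secondary).
  CH(CN): pendant –C≡N: nitrile.
  CH2COOCH2: –C(=O)–O–C with C on the carbonyl side → ester.
  CH(CONH2): pendant –CONH2: carbonyl C bonded to C and N → amide.
  CH=CH: C=C double bond → alkene.
  CH2CO-O-COCH2: two acyl groups sharing one oxygen, –C(=O)–O–C(=O)– → anhydride.
  CH(NHCOCH3): pendant –NHC(=O)CH3: N bonded to a carbonyl → amide (not amine).
  CH(CH2NH2): pendant –CH2NH2: N on sp³ C, no adjacent C=O → amine.
  CH2NH2: –NH2 on an sp³ carbon with no adjacent C=O → amine.
Amine appears at: CH(CH2NH2), CH(NH2), CH(CH2NH2), CH2NHCH2, CH(CH2NH2), CH2NH2 → 6.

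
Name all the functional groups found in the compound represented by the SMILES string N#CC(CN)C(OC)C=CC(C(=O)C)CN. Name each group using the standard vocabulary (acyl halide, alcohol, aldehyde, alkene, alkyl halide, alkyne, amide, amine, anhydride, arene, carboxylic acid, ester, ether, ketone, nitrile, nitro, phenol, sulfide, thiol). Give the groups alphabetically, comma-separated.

Working along the chain:
  N≡C: N≡C–: carbon triple-bonded to nitrogen → nitrile.
  CH(CH2NH2): pendant –CH2NH2: N on sp³ C, no adjacent C=O → amine.
  CH(OCH3): pendant –OCH3: C–O–C with sp³ C, no adjacent C=O → ether.
  CH=CH: C=C double bond → alkene.
  CH(COCH3): pendant –COCH3: carbonyl C bonded to two carbons → ketone.
  CH2NH2: –NH2 on an sp³ carbon with no adjacent C=O → amine.

alkene, amine, ether, ketone, nitrile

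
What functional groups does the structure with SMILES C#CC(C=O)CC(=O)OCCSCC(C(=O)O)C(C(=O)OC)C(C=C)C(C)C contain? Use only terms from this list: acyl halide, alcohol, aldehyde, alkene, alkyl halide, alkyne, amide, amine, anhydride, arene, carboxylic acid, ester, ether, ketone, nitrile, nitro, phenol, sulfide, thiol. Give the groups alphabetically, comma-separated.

C≡C triple bond → alkyne.
pendant –CHO: carbonyl C bonded to C and H → aldehyde.
–C(=O)–O–C with C on the carbonyl side → ester.
C–S–C linkage → sulfide (thioether).
pendant –COOH: carbonyl C bonded to C and –OH → carboxylic acid.
pendant –COOCH3: carbonyl C bonded to C and –OCH3 → ester.
pendant –CH=CH2: C=C double bond → alkene.

aldehyde, alkene, alkyne, carboxylic acid, ester, sulfide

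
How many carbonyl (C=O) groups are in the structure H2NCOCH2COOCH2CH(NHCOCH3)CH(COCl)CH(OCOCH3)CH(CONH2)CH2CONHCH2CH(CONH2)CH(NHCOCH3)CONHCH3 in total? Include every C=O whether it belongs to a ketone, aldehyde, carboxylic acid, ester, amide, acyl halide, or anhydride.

H2NCO: amide, 1 C=O (running total 1).
CH2COOCH2: ester, 1 C=O (running total 2).
CH(NHCOCH3): amide, 1 C=O (running total 3).
CH(COCl): acyl halide, 1 C=O (running total 4).
CH(OCOCH3): ester, 1 C=O (running total 5).
CH(CONH2): amide, 1 C=O (running total 6).
CH2CONHCH2: amide, 1 C=O (running total 7).
CH(CONH2): amide, 1 C=O (running total 8).
CH(NHCOCH3): amide, 1 C=O (running total 9).
CONHCH3: amide, 1 C=O (running total 10).

10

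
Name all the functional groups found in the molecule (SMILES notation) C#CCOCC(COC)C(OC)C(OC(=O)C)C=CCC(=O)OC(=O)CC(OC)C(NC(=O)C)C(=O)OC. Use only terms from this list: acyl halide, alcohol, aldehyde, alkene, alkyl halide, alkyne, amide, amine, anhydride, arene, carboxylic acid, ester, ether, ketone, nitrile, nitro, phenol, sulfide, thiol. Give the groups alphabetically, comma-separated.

alkene, alkyne, amide, anhydride, ester, ether

Reading the structure from left to right:
  HC≡C: C≡C triple bond → alkyne.
  CH2OCH2: C–O–C with sp³ carbons on both sides and no adjacent C=O → ether.
  CH(CH2OCH3): pendant –CH2OCH3: C–O–C linkage → ether.
  CH(OCH3): pendant –OCH3: C–O–C with sp³ C, no adjacent C=O → ether.
  CH(OCOCH3): pendant –OC(=O)CH3: an acyloxy group → ester.
  CH=CH: C=C double bond → alkene.
  CH2CO-O-COCH2: two acyl groups sharing one oxygen, –C(=O)–O–C(=O)– → anhydride.
  CH(OCH3): pendant –OCH3: C–O–C with sp³ C, no adjacent C=O → ether.
  CH(NHCOCH3): pendant –NHC(=O)CH3: N bonded to a carbonyl → amide (not amine).
  COOCH3: –C(=O)OCH3: carbonyl C bonded to C and to –OCH3 → ester (not ketone + ether).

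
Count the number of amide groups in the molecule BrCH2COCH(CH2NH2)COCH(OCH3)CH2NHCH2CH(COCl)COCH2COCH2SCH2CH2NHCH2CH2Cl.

0

halogen on an sp³ carbon → alkyl halide.
–C(=O)– with carbon on both sides → ketone.
pendant –CH2NH2: N on sp³ C, no adjacent C=O → amine.
–C(=O)– with carbon on both sides → ketone.
pendant –OCH3: C–O–C with sp³ C, no adjacent C=O → ether.
C–N–C with sp³ carbons and no adjacent C=O → amine (secondary).
pendant –C(=O)X: carbonyl C bonded to C and halogen → acyl halide.
–C(=O)– with carbon on both sides → ketone.
–C(=O)– with carbon on both sides → ketone.
C–S–C linkage → sulfide (thioether).
C–N–C with sp³ carbons and no adjacent C=O → amine (secondary).
halogen on an sp³ carbon → alkyl halide.
No segment is a amide: CH(CH2NH2) is amine, not amide; CH2NHCH2 is amine, not amide; CH2NHCH2 is amine, not amide. → 0.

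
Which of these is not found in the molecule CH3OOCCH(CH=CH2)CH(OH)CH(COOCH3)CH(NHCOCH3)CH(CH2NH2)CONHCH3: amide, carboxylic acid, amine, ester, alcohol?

amide: present (CH(NHCOCH3) — pendant –NHC(=O)CH3: N bonded to a carbonyl → amide (not amine)).
ester: present (CH3OOC — CH3O–C(=O)–: carbonyl C bonded to C and to –OCH3 → ester (not ketone + ether)).
alcohol: present (CH(OH) — –OH on an sp³ carbon → alcohol (secondary)).
amine: present (CH(CH2NH2) — pendant –CH2NH2: N on sp³ C, no adjacent C=O → amine).
carboxylic acid: absent. In each of CH3OOC and CH(COOCH3), the acyl oxygen is bonded to carbon (–O–C), not to H, so this is an ester. In each of CH(NHCOCH3) and CONHCH3, the carbonyl is bonded to nitrogen, not to –OH; that is an amide.

carboxylic acid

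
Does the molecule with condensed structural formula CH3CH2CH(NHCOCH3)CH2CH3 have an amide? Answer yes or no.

yes

  CH(NHCOCH3): pendant –NHC(=O)CH3: N bonded to a carbonyl → amide (not amine).
The CH(NHCOCH3) segment supplies the amide: pendant –NHC(=O)CH3: N bonded to a carbonyl → amide (not amine).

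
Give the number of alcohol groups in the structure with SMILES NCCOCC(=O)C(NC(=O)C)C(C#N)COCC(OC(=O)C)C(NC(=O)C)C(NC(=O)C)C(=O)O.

0

Taking each segment in turn:
  H2NCH2: –NH2 on an sp³ carbon with no adjacent C=O → amine.
  CH2OCH2: C–O–C with sp³ carbons on both sides and no adjacent C=O → ether.
  CO: –C(=O)– with carbon on both sides → ketone.
  CH(NHCOCH3): pendant –NHC(=O)CH3: N bonded to a carbonyl → amide (not amine).
  CH(CN): pendant –C≡N: nitrile.
  CH2OCH2: C–O–C with sp³ carbons on both sides and no adjacent C=O → ether.
  CH(OCOCH3): pendant –OC(=O)CH3: an acyloxy group → ester.
  CH(NHCOCH3): pendant –NHC(=O)CH3: N bonded to a carbonyl → amide (not amine).
  CH(NHCOCH3): pendant –NHC(=O)CH3: N bonded to a carbonyl → amide (not amine).
  COOH: –COOH: carbonyl C bonded to –OH and C → carboxylic acid (the –OH is not a separate alcohol).
No segment is a alcohol: CH2OCH2 is ether, not alcohol; CO is ketone, not alcohol; CH2OCH2 is ether, not alcohol. → 0.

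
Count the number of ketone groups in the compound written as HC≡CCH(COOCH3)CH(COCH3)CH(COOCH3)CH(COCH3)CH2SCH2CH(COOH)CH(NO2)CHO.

Working along the chain:
  HC≡C: C≡C triple bond → alkyne.
  CH(COOCH3): pendant –COOCH3: carbonyl C bonded to C and –OCH3 → ester.
  CH(COCH3): pendant –COCH3: carbonyl C bonded to two carbons → ketone.
  CH(COOCH3): pendant –COOCH3: carbonyl C bonded to C and –OCH3 → ester.
  CH(COCH3): pendant –COCH3: carbonyl C bonded to two carbons → ketone.
  CH2SCH2: C–S–C linkage → sulfide (thioether).
  CH(COOH): pendant –COOH: carbonyl C bonded to C and –OH → carboxylic acid.
  CH(NO2): –NO2 on an sp³ carbon → nitro (the N=O is not a carbonyl).
  CHO: terminal –CHO: carbonyl C bonded to H and C → aldehyde.
Ketone appears at: CH(COCH3), CH(COCH3) → 2.

2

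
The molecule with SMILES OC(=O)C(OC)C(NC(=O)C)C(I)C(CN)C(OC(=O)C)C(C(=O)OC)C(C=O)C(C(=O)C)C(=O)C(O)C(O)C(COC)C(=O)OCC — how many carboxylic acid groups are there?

1

–COOH: carbonyl C bonded to –OH and C → carboxylic acid (the –OH is not a separate alcohol).
pendant –OCH3: C–O–C with sp³ C, no adjacent C=O → ether.
pendant –NHC(=O)CH3: N bonded to a carbonyl → amide (not amine).
halogen on an sp³ carbon → alkyl halide.
pendant –CH2NH2: N on sp³ C, no adjacent C=O → amine.
pendant –OC(=O)CH3: an acyloxy group → ester.
pendant –COOCH3: carbonyl C bonded to C and –OCH3 → ester.
pendant –CHO: carbonyl C bonded to C and H → aldehyde.
pendant –COCH3: carbonyl C bonded to two carbons → ketone.
–C(=O)– with carbon on both sides → ketone.
–OH on an sp³ carbon → alcohol (secondary).
–OH on an sp³ carbon → alcohol (secondary).
pendant –CH2OCH3: C–O–C linkage → ether.
–C(=O)OCH2CH3: carbonyl C bonded to C and to –OEt → ester.
Carboxylic acid appears at: HOOC → 1.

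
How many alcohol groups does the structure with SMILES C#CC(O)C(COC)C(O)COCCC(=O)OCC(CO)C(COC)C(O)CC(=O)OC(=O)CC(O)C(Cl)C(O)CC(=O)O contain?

6

Taking each segment in turn:
  HC≡C: C≡C triple bond → alkyne.
  CH(OH): –OH on an sp³ carbon → alcohol (secondary).
  CH(CH2OCH3): pendant –CH2OCH3: C–O–C linkage → ether.
  CH(OH): –OH on an sp³ carbon → alcohol (secondary).
  CH2OCH2: C–O–C with sp³ carbons on both sides and no adjacent C=O → ether.
  CH2COOCH2: –C(=O)–O–C with C on the carbonyl side → ester.
  CH(CH2OH): pendant –CH2OH on an sp³ backbone C → alcohol.
  CH(CH2OCH3): pendant –CH2OCH3: C–O–C linkage → ether.
  CH(OH): –OH on an sp³ carbon → alcohol (secondary).
  CH2CO-O-COCH2: two acyl groups sharing one oxygen, –C(=O)–O–C(=O)– → anhydride.
  CH(OH): –OH on an sp³ carbon → alcohol (secondary).
  CH(Cl): halogen on an sp³ carbon → alkyl halide.
  CH(OH): –OH on an sp³ carbon → alcohol (secondary).
  COOH: –COOH: carbonyl C bonded to –OH and C → carboxylic acid (the –OH is not a separate alcohol).
Alcohol appears at: CH(OH), CH(OH), CH(CH2OH), CH(OH), CH(OH), CH(OH) → 6.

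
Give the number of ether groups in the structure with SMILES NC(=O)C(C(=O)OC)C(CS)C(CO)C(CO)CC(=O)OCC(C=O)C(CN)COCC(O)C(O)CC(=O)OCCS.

1

Reading the structure from left to right:
  H2NCO: –C(=O)NH2: carbonyl C bonded to C and to N → amide (the N is not a separate amine).
  CH(COOCH3): pendant –COOCH3: carbonyl C bonded to C and –OCH3 → ester.
  CH(CH2SH): pendant –CH2SH → thiol.
  CH(CH2OH): pendant –CH2OH on an sp³ backbone C → alcohol.
  CH(CH2OH): pendant –CH2OH on an sp³ backbone C → alcohol.
  CH2COOCH2: –C(=O)–O–C with C on the carbonyl side → ester.
  CH(CHO): pendant –CHO: carbonyl C bonded to C and H → aldehyde.
  CH(CH2NH2): pendant –CH2NH2: N on sp³ C, no adjacent C=O → amine.
  CH2OCH2: C–O–C with sp³ carbons on both sides and no adjacent C=O → ether.
  CH(OH): –OH on an sp³ carbon → alcohol (secondary).
  CH(OH): –OH on an sp³ carbon → alcohol (secondary).
  CH2COOCH2: –C(=O)–O–C with C on the carbonyl side → ester.
  CH2SH: –SH on an sp³ carbon → thiol.
Ether appears at: CH2OCH2 → 1.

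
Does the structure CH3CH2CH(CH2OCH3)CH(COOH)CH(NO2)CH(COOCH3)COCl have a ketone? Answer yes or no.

pendant –CH2OCH3: C–O–C linkage → ether.
pendant –COOH: carbonyl C bonded to C and –OH → carboxylic acid.
–NO2 on an sp³ carbon → nitro (the N=O is not a carbonyl).
pendant –COOCH3: carbonyl C bonded to C and –OCH3 → ester.
–C(=O)Cl: carbonyl C bonded to C and to a halogen → acyl halide (not alkyl halide).
In CH(COOCH3), the C=O is bonded to an –O–C group, which defines an ester, not a ketone. In CH(COOH), the C=O bears an –OH, making it a carboxylic acid rather than a ketone. In COCl, the C=O is bonded to a halogen, which defines an acyl halide, not a ketone.
The groups actually present are: acyl halide, carboxylic acid, ester, ether, nitro.

no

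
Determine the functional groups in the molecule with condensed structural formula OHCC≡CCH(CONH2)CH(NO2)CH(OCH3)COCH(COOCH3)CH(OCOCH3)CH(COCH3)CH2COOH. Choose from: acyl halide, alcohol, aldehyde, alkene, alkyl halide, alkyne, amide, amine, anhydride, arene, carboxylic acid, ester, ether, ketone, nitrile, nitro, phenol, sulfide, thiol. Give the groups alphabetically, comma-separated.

aldehyde, alkyne, amide, carboxylic acid, ester, ether, ketone, nitro

terminal –CHO: carbonyl C bonded to H and C → aldehyde.
C≡C triple bond → alkyne.
pendant –CONH2: carbonyl C bonded to C and N → amide.
–NO2 on an sp³ carbon → nitro (the N=O is not a carbonyl).
pendant –OCH3: C–O–C with sp³ C, no adjacent C=O → ether.
–C(=O)– with carbon on both sides → ketone.
pendant –COOCH3: carbonyl C bonded to C and –OCH3 → ester.
pendant –OC(=O)CH3: an acyloxy group → ester.
pendant –COCH3: carbonyl C bonded to two carbons → ketone.
–COOH: carbonyl C bonded to –OH and C → carboxylic acid (the –OH is not a separate alcohol).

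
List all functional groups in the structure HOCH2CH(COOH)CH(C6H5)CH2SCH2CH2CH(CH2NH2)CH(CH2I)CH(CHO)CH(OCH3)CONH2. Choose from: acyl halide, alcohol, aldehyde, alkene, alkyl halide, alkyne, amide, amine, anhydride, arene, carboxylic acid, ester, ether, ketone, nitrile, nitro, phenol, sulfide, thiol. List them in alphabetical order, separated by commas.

Reading the structure from left to right:
  HOCH2: HO– on an sp³ carbon → alcohol.
  CH(COOH): pendant –COOH: carbonyl C bonded to C and –OH → carboxylic acid.
  CH(C6H5): pendant –C6H5: benzene ring → arene.
  CH2SCH2: C–S–C linkage → sulfide (thioether).
  CH(CH2NH2): pendant –CH2NH2: N on sp³ C, no adjacent C=O → amine.
  CH(CH2I): pendant –CH2X: halogen on sp³ carbon → alkyl halide.
  CH(CHO): pendant –CHO: carbonyl C bonded to C and H → aldehyde.
  CH(OCH3): pendant –OCH3: C–O–C with sp³ C, no adjacent C=O → ether.
  CONH2: –C(=O)NH2: carbonyl C bonded to C and to N → amide (the N is not a separate amine).

alcohol, aldehyde, alkyl halide, amide, amine, arene, carboxylic acid, ether, sulfide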